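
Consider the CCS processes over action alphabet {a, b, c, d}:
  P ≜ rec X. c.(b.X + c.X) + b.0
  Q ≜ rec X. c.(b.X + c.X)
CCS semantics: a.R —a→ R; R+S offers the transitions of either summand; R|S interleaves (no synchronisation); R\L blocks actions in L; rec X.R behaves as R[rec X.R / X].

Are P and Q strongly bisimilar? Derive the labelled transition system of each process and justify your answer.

P ≁ Q

LTS(P): 3 reachable states
  s0 = rec X. c.(b.X + c.X) + b.0 → —b→ s1, —c→ s2
  s1 = 0 → ·
  s2 = b.(rec X. c.(b.X + c.X) + b.0) + c.(rec X. c.(b.X + c.X) + b.0) → —b→ s0, —c→ s0
LTS(Q): 2 reachable states
  t0 = rec X. c.(b.X + c.X) → —c→ t1
  t1 = b.(rec X. c.(b.X + c.X)) + c.(rec X. c.(b.X + c.X)) → —b→ t0, —c→ t0
Partition-refinement fixed point:
  B0 = {s0}
  B1 = {s2}
  B2 = {s1}
  B3 = {t0}
  B4 = {t1}
s0 ∈ B0, t0 ∈ B3 → different blocks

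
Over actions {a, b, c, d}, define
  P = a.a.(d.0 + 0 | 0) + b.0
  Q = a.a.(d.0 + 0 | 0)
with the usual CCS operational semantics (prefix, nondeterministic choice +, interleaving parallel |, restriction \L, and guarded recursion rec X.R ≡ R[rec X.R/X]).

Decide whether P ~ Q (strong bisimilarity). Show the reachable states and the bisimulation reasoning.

P ≁ Q

P's transition system — 4 states:
  u0 = a.a.(d.0 + 0 | 0) + b.0 ⊢ —a→ u1, —b→ u2
  u1 = a.(d.0 + 0 | 0) ⊢ —a→ u3
  u2 = 0 ⊢ ∅
  u3 = d.0 + 0 | 0 ⊢ —d→ u2
Q's transition system — 4 states:
  v0 = a.a.(d.0 + 0 | 0) ⊢ —a→ v1
  v1 = a.(d.0 + 0 | 0) ⊢ —a→ v2
  v2 = d.0 + 0 | 0 ⊢ —d→ v3
  v3 = 0 ⊢ ∅
Coarsest stable partition (strong bisimilarity classes):
  B0 = {u0}
  B1 = {u2, v3}
  B2 = {u1, v1}
  B3 = {u3, v2}
  B4 = {v0}
u0 ∈ B0, v0 ∈ B4 → different blocks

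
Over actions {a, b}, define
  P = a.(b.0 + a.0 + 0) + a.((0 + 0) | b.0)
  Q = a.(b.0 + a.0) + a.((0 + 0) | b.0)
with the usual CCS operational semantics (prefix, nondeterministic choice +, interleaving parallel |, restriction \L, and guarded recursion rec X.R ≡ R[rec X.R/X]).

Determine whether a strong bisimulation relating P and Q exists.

Reachable graph of P (5 states):
  u0 = a.(b.0 + a.0 + 0) + a.((0 + 0) | b.0) → ··a··> u1, ··a··> u2
  u1 = (0 + 0) | b.0 → ··b··> u3
  u2 = b.0 + a.0 + 0 → ··a··> u4, ··b··> u4
  u3 = (0 + 0) | 0 → deadlocked
  u4 = 0 → deadlocked
Reachable graph of Q (5 states):
  v0 = a.(b.0 + a.0) + a.((0 + 0) | b.0) → ··a··> v1, ··a··> v2
  v1 = (0 + 0) | b.0 → ··b··> v3
  v2 = b.0 + a.0 → ··a··> v4, ··b··> v4
  v3 = (0 + 0) | 0 → deadlocked
  v4 = 0 → deadlocked
Partition-refinement fixed point:
  B0 = {u0, v0}
  B1 = {u2, v2}
  B2 = {u3, u4, v3, v4}
  B3 = {u1, v1}
u0 ∈ B0, v0 ∈ B0 → same block

YES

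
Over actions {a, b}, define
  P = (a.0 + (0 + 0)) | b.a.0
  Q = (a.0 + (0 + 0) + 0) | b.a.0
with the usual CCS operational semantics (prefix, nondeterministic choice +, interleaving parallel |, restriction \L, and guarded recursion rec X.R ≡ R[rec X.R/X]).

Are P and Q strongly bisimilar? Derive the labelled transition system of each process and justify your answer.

LTS(P): 6 reachable states
  s0 = (a.0 + (0 + 0)) | b.a.0 :: ··a··> s1, ··b··> s2
  s1 = 0 | b.a.0 :: ··b··> s3
  s2 = (a.0 + (0 + 0)) | a.0 :: ··a··> s3, ··a··> s4
  s3 = 0 | a.0 :: ··a··> s5
  s4 = (a.0 + (0 + 0)) | 0 :: ··a··> s5
  s5 = 0 | 0 :: stopped
LTS(Q): 6 reachable states
  t0 = (a.0 + (0 + 0) + 0) | b.a.0 :: ··a··> t1, ··b··> t2
  t1 = 0 | b.a.0 :: ··b··> t3
  t2 = (a.0 + (0 + 0) + 0) | a.0 :: ··a··> t3, ··a··> t4
  t3 = 0 | a.0 :: ··a··> t5
  t4 = (a.0 + (0 + 0) + 0) | 0 :: ··a··> t5
  t5 = 0 | 0 :: stopped
Partition-refinement fixed point:
  B0 = {s0, t0}
  B1 = {s1, t1}
  B2 = {s3, s4, t3, t4}
  B3 = {s5, t5}
  B4 = {s2, t2}
s0 ∈ B0, t0 ∈ B0 → same block

YES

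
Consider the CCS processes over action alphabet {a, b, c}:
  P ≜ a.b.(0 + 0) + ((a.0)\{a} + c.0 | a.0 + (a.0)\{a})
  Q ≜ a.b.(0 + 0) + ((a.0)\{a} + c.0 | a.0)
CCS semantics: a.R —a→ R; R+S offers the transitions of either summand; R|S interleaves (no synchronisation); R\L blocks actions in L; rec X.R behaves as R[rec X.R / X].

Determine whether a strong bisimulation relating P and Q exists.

LTS(P): 6 reachable states
  s0 = a.b.(0 + 0) + ((a.0)\{a} + c.0 | a.0 + (a.0)\{a}) :: —a→ s1, —a→ s2, —c→ s3
  s1 = b.(0 + 0) :: —b→ s4
  s2 = c.0 | 0 :: —c→ s5
  s3 = 0 | a.0 :: —a→ s5
  s4 = 0 + 0 :: stopped
  s5 = 0 | 0 :: stopped
LTS(Q): 6 reachable states
  t0 = a.b.(0 + 0) + ((a.0)\{a} + c.0 | a.0) :: —a→ t1, —a→ t2, —c→ t3
  t1 = b.(0 + 0) :: —b→ t4
  t2 = c.0 | 0 :: —c→ t5
  t3 = 0 | a.0 :: —a→ t5
  t4 = 0 + 0 :: stopped
  t5 = 0 | 0 :: stopped
Coarsest stable partition (strong bisimilarity classes):
  B0 = {s0, t0}
  B1 = {s2, t2}
  B2 = {s4, s5, t4, t5}
  B3 = {s1, t1}
  B4 = {s3, t3}
s0 ∈ B0, t0 ∈ B0 → same block

YES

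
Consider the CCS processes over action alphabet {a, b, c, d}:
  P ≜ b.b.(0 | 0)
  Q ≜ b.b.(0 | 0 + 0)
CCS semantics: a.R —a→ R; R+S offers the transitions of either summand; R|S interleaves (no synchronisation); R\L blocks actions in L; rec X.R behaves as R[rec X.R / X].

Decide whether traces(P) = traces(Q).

trace-equivalent

Reachable graph of P (3 states):
  s0 = b.b.(0 | 0) :: --b--▸ s1
  s1 = b.(0 | 0) :: --b--▸ s2
  s2 = 0 | 0 :: (no moves)
Reachable graph of Q (3 states):
  t0 = b.b.(0 | 0 + 0) :: --b--▸ t1
  t1 = b.(0 | 0 + 0) :: --b--▸ t2
  t2 = 0 | 0 + 0 :: (no moves)
Bisimilarity quotient blocks:
  B0 = {s0, t0}
  B1 = {s1, t1}
  B2 = {s2, t2}
s0 ∈ B0, t0 ∈ B0 → same block
Bisimilar ⇒ trace-equivalent.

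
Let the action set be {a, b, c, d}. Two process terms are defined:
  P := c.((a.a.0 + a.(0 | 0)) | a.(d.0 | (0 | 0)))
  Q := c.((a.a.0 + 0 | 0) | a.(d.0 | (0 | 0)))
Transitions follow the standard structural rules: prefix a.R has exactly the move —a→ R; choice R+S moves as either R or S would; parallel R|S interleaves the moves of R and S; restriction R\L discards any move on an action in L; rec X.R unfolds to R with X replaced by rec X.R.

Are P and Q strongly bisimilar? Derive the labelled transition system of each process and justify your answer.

P ≁ Q

P's transition system — 13 states:
  s0 = c.((a.a.0 + a.(0 | 0)) | a.(d.0 | (0 | 0))) has moves =c=> s1
  s1 = (a.a.0 + a.(0 | 0)) | a.(d.0 | (0 | 0)) has moves =a=> s2, =a=> s3, =a=> s4
  s2 = (a.a.0 + a.(0 | 0)) | (d.0 | (0 | 0)) has moves =a=> s5, =a=> s6, =d=> s7
  s3 = 0 | 0 | a.(d.0 | (0 | 0)) has moves =a=> s5
  s4 = a.0 | a.(d.0 | (0 | 0)) has moves =a=> s6, =a=> s8
  s5 = 0 | 0 | (d.0 | (0 | 0)) has moves =d=> s9
  s6 = a.0 | (d.0 | (0 | 0)) has moves =a=> s10, =d=> s11
  s7 = (a.a.0 + a.(0 | 0)) | (0 | (0 | 0)) has moves =a=> s11, =a=> s9
  s8 = 0 | a.(d.0 | (0 | 0)) has moves =a=> s10
  s9 = 0 | 0 | (0 | (0 | 0)) has moves (no moves)
  s10 = 0 | (d.0 | (0 | 0)) has moves =d=> s12
  s11 = a.0 | (0 | (0 | 0)) has moves =a=> s12
  s12 = 0 | (0 | (0 | 0)) has moves (no moves)
Q's transition system — 10 states:
  t0 = c.((a.a.0 + 0 | 0) | a.(d.0 | (0 | 0))) has moves =c=> t1
  t1 = (a.a.0 + 0 | 0) | a.(d.0 | (0 | 0)) has moves =a=> t2, =a=> t3
  t2 = (a.a.0 + 0 | 0) | (d.0 | (0 | 0)) has moves =a=> t4, =d=> t5
  t3 = a.0 | a.(d.0 | (0 | 0)) has moves =a=> t4, =a=> t6
  t4 = a.0 | (d.0 | (0 | 0)) has moves =a=> t7, =d=> t8
  t5 = (a.a.0 + 0 | 0) | (0 | (0 | 0)) has moves =a=> t8
  t6 = 0 | a.(d.0 | (0 | 0)) has moves =a=> t7
  t7 = 0 | (d.0 | (0 | 0)) has moves =d=> t9
  t8 = a.0 | (0 | (0 | 0)) has moves =a=> t9
  t9 = 0 | (0 | (0 | 0)) has moves (no moves)
Coarsest stable partition (strong bisimilarity classes):
  B0 = {s0}
  B1 = {s1}
  B2 = {s3, s8, t6}
  B3 = {s10, s5, t7}
  B4 = {s12, s9, t9}
  B5 = {s2}
  B6 = {s6, t4}
  B7 = {s11, t8}
  B8 = {s7}
  B9 = {s4, t3}
  B10 = {t0}
  B11 = {t1}
  B12 = {t2}
  B13 = {t5}
s0 ∈ B0, t0 ∈ B10 → different blocks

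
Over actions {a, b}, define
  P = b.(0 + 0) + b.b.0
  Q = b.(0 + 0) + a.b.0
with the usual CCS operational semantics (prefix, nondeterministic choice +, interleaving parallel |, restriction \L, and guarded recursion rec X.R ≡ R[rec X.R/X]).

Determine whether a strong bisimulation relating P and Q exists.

Reachable graph of P (4 states):
  u0 = b.(0 + 0) + b.b.0 ⊢ -b-> u1, -b-> u2
  u1 = 0 + 0 ⊢ ∅
  u2 = b.0 ⊢ -b-> u3
  u3 = 0 ⊢ ∅
Reachable graph of Q (4 states):
  v0 = b.(0 + 0) + a.b.0 ⊢ -a-> v1, -b-> v2
  v1 = b.0 ⊢ -b-> v3
  v2 = 0 + 0 ⊢ ∅
  v3 = 0 ⊢ ∅
Coarsest stable partition (strong bisimilarity classes):
  B0 = {u0}
  B1 = {u2, v1}
  B2 = {u1, u3, v2, v3}
  B3 = {v0}
u0 ∈ B0, v0 ∈ B3 → different blocks

NO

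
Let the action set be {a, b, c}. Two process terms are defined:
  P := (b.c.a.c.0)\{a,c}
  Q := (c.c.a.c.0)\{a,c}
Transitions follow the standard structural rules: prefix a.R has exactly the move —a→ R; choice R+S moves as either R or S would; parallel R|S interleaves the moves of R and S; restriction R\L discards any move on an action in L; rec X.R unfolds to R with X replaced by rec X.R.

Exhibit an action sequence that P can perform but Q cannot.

b

P's transition system — 2 states:
  u0 = (b.c.a.c.0)\{a,c} | =b=> u1
  u1 = (c.a.c.0)\{a,c} | ∅
Q's transition system — 1 states:
  v0 = (c.c.a.c.0)\{a,c} | ∅
Executing b from P (initial set {u0}):
  [1] b ⇒ {u1}
  ✓ P
Executing b from Q (initial set {v0}):
  [1] b ⇒ no successor for Q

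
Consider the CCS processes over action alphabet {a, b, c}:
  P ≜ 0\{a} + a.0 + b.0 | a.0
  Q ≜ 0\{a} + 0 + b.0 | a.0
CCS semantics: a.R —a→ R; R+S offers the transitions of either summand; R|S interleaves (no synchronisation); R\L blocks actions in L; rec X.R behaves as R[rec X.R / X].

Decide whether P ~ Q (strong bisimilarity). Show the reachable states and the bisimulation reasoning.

P's transition system — 5 states:
  u0 = 0\{a} + a.0 + b.0 | a.0 → --a--▸ u1, --a--▸ u2, --b--▸ u3
  u1 = 0 → (no moves)
  u2 = b.0 | 0 → --b--▸ u4
  u3 = 0 | a.0 → --a--▸ u4
  u4 = 0 | 0 → (no moves)
Q's transition system — 4 states:
  v0 = 0\{a} + 0 + b.0 | a.0 → --a--▸ v1, --b--▸ v2
  v1 = b.0 | 0 → --b--▸ v3
  v2 = 0 | a.0 → --a--▸ v3
  v3 = 0 | 0 → (no moves)
Bisimilarity quotient blocks:
  B0 = {u0}
  B1 = {u1, u4, v3}
  B2 = {u3, v2}
  B3 = {u2, v1}
  B4 = {v0}
u0 ∈ B0, v0 ∈ B4 → different blocks

NO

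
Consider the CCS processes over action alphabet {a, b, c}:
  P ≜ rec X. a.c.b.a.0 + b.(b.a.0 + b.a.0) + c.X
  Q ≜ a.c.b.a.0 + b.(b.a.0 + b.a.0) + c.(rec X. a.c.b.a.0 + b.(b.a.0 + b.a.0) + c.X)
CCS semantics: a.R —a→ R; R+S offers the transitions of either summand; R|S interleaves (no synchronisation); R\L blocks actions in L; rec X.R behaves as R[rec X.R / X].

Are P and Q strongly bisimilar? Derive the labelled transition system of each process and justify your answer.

LTS(P): 6 reachable states
  s0 = rec X. a.c.b.a.0 + b.(b.a.0 + b.a.0) + c.X → =a=> s1, =b=> s2, =c=> s0
  s1 = c.b.a.0 → =c=> s3
  s2 = b.a.0 + b.a.0 → =b=> s4
  s3 = b.a.0 → =b=> s4
  s4 = a.0 → =a=> s5
  s5 = 0 → stopped
LTS(Q): 7 reachable states
  t0 = a.c.b.a.0 + b.(b.a.0 + b.a.0) + c.(rec X. a.c.b.a.0 + b.(b.a.0 + b.a.0) + c.X) → =a=> t1, =b=> t2, =c=> t3
  t1 = c.b.a.0 → =c=> t4
  t2 = b.a.0 + b.a.0 → =b=> t5
  t3 = rec X. a.c.b.a.0 + b.(b.a.0 + b.a.0) + c.X → =a=> t1, =b=> t2, =c=> t3
  t4 = b.a.0 → =b=> t5
  t5 = a.0 → =a=> t6
  t6 = 0 → stopped
Bisimilarity quotient blocks:
  B0 = {s0, t0, t3}
  B1 = {s2, s3, t2, t4}
  B2 = {s4, t5}
  B3 = {s5, t6}
  B4 = {s1, t1}
s0 ∈ B0, t0 ∈ B0 → same block

P ~ Q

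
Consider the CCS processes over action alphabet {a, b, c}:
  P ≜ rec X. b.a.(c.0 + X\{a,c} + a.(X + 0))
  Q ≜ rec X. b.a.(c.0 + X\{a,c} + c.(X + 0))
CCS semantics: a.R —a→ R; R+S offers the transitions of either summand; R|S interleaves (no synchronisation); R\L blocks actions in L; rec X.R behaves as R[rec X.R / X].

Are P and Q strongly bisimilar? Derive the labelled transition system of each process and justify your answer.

NO

Reachable graph of P (6 states):
  s0 = rec X. b.a.(c.0 + X\{a,c} + a.(X + 0)) has moves =b=> s1
  s1 = a.(c.0 + (rec X. b.a.(c.0 + X\{a,c} + a.(X + 0)))\{a,c} + a.((rec X. b.a.(c.0 + X\{a,c} + a.(X + 0))) + 0)) has moves =a=> s2
  s2 = c.0 + (rec X. b.a.(c.0 + X\{a,c} + a.(X + 0)))\{a,c} + a.((rec X. b.a.(c.0 + X\{a,c} + a.(X + 0))) + 0) has moves =a=> s3, =b=> s4, =c=> s5
  s3 = (rec X. b.a.(c.0 + X\{a,c} + a.(X + 0))) + 0 has moves =b=> s1
  s4 = (a.(c.0 + (rec X. b.a.(c.0 + X\{a,c} + a.(X + 0)))\{a,c} + a.((rec X. b.a.(c.0 + X\{a,c} + a.(X + 0))) + 0)))\{a,c} has moves ·
  s5 = 0 has moves ·
Reachable graph of Q (6 states):
  t0 = rec X. b.a.(c.0 + X\{a,c} + c.(X + 0)) has moves =b=> t1
  t1 = a.(c.0 + (rec X. b.a.(c.0 + X\{a,c} + c.(X + 0)))\{a,c} + c.((rec X. b.a.(c.0 + X\{a,c} + c.(X + 0))) + 0)) has moves =a=> t2
  t2 = c.0 + (rec X. b.a.(c.0 + X\{a,c} + c.(X + 0)))\{a,c} + c.((rec X. b.a.(c.0 + X\{a,c} + c.(X + 0))) + 0) has moves =b=> t3, =c=> t4, =c=> t5
  t3 = (a.(c.0 + (rec X. b.a.(c.0 + X\{a,c} + c.(X + 0)))\{a,c} + c.((rec X. b.a.(c.0 + X\{a,c} + c.(X + 0))) + 0)))\{a,c} has moves ·
  t4 = (rec X. b.a.(c.0 + X\{a,c} + c.(X + 0))) + 0 has moves =b=> t1
  t5 = 0 has moves ·
Bisimilarity quotient blocks:
  B0 = {s0, s3}
  B1 = {s1}
  B2 = {s2}
  B3 = {s4, s5, t3, t5}
  B4 = {t0, t4}
  B5 = {t1}
  B6 = {t2}
s0 ∈ B0, t0 ∈ B4 → different blocks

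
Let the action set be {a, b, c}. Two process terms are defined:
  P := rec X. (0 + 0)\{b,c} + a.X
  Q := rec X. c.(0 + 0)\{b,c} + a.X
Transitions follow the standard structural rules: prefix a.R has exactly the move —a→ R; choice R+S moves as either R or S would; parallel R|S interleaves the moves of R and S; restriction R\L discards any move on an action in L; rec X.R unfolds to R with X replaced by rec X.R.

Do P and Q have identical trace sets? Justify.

LTS(P): 1 reachable states
  s0 = rec X. (0 + 0)\{b,c} + a.X → =a=> s0
LTS(Q): 2 reachable states
  t0 = rec X. c.(0 + 0)\{b,c} + a.X → =a=> t0, =c=> t1
  t1 = (0 + 0)\{b,c} → deadlocked
Executing c from Q (initial set {t0}):
  after c @ step 1: {t1}
  ✓ Q
Executing c from P (initial set {s0}):
  after c @ step 1: ∅  — P cannot continue

trace-distinct — witness ⟨c⟩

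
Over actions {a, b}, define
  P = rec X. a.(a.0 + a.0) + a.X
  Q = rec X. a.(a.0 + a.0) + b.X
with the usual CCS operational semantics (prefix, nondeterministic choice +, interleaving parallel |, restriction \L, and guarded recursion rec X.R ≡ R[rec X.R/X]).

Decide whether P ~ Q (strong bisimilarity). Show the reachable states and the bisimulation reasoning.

LTS(P): 3 reachable states
  p0 = rec X. a.(a.0 + a.0) + a.X has moves =a=> p0, =a=> p1
  p1 = a.0 + a.0 has moves =a=> p2
  p2 = 0 has moves ·
LTS(Q): 3 reachable states
  q0 = rec X. a.(a.0 + a.0) + b.X has moves =a=> q1, =b=> q0
  q1 = a.0 + a.0 has moves =a=> q2
  q2 = 0 has moves ·
Bisimilarity quotient blocks:
  B0 = {p0}
  B1 = {p1, q1}
  B2 = {p2, q2}
  B3 = {q0}
p0 ∈ B0, q0 ∈ B3 → different blocks

NO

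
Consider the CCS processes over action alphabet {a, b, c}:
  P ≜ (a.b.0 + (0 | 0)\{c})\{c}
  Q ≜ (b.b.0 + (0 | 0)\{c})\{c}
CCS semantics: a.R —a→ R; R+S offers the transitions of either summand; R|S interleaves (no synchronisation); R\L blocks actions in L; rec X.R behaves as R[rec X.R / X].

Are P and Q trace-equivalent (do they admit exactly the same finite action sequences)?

trace-distinct — witness ⟨a⟩

Reachable graph of P (3 states):
  u0 = (a.b.0 + (0 | 0)\{c})\{c} has moves --a--▸ u1
  u1 = (b.0)\{c} has moves --b--▸ u2
  u2 = 0\{c} has moves ∅
Reachable graph of Q (3 states):
  v0 = (b.b.0 + (0 | 0)\{c})\{c} has moves --b--▸ v1
  v1 = (b.0)\{c} has moves --b--▸ v2
  v2 = 0\{c} has moves ∅
Trace ⟨a⟩ through P, begin at {u0}:
  [1] a ⇒ {u1}
  P completes σ.
Trace ⟨a⟩ through Q, begin at {v0}:
  [1] a ⇒ ∅ (Q stuck)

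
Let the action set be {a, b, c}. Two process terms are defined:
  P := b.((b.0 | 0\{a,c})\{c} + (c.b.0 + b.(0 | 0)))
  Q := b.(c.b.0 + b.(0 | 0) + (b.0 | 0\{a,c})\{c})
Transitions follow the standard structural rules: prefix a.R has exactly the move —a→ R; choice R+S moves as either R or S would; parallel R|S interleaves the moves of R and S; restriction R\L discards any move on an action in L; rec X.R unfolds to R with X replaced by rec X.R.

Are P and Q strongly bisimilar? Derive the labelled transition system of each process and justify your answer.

LTS(P): 6 reachable states
  s0 = b.((b.0 | 0\{a,c})\{c} + (c.b.0 + b.(0 | 0))) :: --b--▸ s1
  s1 = (b.0 | 0\{a,c})\{c} + (c.b.0 + b.(0 | 0)) :: --b--▸ s2, --b--▸ s3, --c--▸ s4
  s2 = (0 | 0\{a,c})\{c} :: ·
  s3 = 0 | 0 :: ·
  s4 = b.0 :: --b--▸ s5
  s5 = 0 :: ·
LTS(Q): 6 reachable states
  t0 = b.(c.b.0 + b.(0 | 0) + (b.0 | 0\{a,c})\{c}) :: --b--▸ t1
  t1 = c.b.0 + b.(0 | 0) + (b.0 | 0\{a,c})\{c} :: --b--▸ t2, --b--▸ t3, --c--▸ t4
  t2 = (0 | 0\{a,c})\{c} :: ·
  t3 = 0 | 0 :: ·
  t4 = b.0 :: --b--▸ t5
  t5 = 0 :: ·
Partition-refinement fixed point:
  B0 = {s0, t0}
  B1 = {s1, t1}
  B2 = {s2, s3, s5, t2, t3, t5}
  B3 = {s4, t4}
s0 ∈ B0, t0 ∈ B0 → same block

bisimilar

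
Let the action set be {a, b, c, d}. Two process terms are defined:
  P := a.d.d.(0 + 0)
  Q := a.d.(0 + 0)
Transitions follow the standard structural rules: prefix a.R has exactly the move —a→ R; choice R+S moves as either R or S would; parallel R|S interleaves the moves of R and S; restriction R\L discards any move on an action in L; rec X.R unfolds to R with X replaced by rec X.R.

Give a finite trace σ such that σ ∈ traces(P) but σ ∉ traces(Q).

add

LTS(P): 4 reachable states
  s0 = a.d.d.(0 + 0) → --a--▸ s1
  s1 = d.d.(0 + 0) → --d--▸ s2
  s2 = d.(0 + 0) → --d--▸ s3
  s3 = 0 + 0 → ∅
LTS(Q): 3 reachable states
  t0 = a.d.(0 + 0) → --a--▸ t1
  t1 = d.(0 + 0) → --d--▸ t2
  t2 = 0 + 0 → ∅
Run σ = ⟨add⟩ on P: start {s0}
  after a @ step 1: {s1}
  after d @ step 2: {s2}
  after d @ step 3: {s3}
  ✓ P
Run σ = ⟨add⟩ on Q: start {t0}
  after a @ step 1: {t1}
  after d @ step 2: {t2}
  after d @ step 3: ∅ (Q stuck)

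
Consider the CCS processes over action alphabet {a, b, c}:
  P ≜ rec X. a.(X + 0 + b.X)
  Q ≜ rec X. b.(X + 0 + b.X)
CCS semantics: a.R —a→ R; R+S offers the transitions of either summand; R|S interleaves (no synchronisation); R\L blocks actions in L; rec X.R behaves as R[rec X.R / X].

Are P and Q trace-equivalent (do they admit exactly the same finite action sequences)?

NO — witness ⟨a⟩

LTS(P): 2 reachable states
  m0 = rec X. a.(X + 0 + b.X) | --a--▸ m1
  m1 = (rec X. a.(X + 0 + b.X)) + 0 + b.(rec X. a.(X + 0 + b.X)) | --a--▸ m1, --b--▸ m0
LTS(Q): 2 reachable states
  n0 = rec X. b.(X + 0 + b.X) | --b--▸ n1
  n1 = (rec X. b.(X + 0 + b.X)) + 0 + b.(rec X. b.(X + 0 + b.X)) | --b--▸ n0, --b--▸ n1
Run σ = ⟨a⟩ on P: start {m0}
  [1] a ⇒ {m1}
  ✓ P
Run σ = ⟨a⟩ on Q: start {n0}
  [1] a ⇒ ∅ (Q stuck)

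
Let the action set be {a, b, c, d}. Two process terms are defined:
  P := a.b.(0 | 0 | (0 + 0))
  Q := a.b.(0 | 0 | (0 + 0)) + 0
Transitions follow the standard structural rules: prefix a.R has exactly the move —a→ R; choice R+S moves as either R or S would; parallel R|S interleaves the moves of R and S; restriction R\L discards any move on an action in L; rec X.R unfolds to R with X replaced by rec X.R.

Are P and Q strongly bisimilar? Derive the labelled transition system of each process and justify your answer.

P's transition system — 3 states:
  s0 = a.b.(0 | 0 | (0 + 0)) :: -a-> s1
  s1 = b.(0 | 0 | (0 + 0)) :: -b-> s2
  s2 = 0 | 0 | (0 + 0) :: (no moves)
Q's transition system — 3 states:
  t0 = a.b.(0 | 0 | (0 + 0)) + 0 :: -a-> t1
  t1 = b.(0 | 0 | (0 + 0)) :: -b-> t2
  t2 = 0 | 0 | (0 + 0) :: (no moves)
Bisimilarity quotient blocks:
  B0 = {s0, t0}
  B1 = {s1, t1}
  B2 = {s2, t2}
s0 ∈ B0, t0 ∈ B0 → same block

bisimilar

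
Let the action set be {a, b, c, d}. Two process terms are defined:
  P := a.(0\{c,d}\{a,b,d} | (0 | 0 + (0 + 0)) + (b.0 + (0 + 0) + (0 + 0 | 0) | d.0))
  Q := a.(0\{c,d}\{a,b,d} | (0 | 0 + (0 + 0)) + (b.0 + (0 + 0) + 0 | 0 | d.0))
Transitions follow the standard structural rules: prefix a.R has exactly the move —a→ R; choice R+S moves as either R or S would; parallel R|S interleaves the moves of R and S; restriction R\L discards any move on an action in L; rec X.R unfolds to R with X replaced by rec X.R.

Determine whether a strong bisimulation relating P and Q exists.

LTS(P): 4 reachable states
  m0 = a.(0\{c,d}\{a,b,d} | (0 | 0 + (0 + 0)) + (b.0 + (0 + 0) + (0 + 0 | 0) | d.0)) has moves --a--▸ m1
  m1 = 0\{c,d}\{a,b,d} | (0 | 0 + (0 + 0)) + (b.0 + (0 + 0) + (0 + 0 | 0) | d.0) has moves --b--▸ m2, --d--▸ m3
  m2 = 0 has moves (no moves)
  m3 = (0 + 0 | 0) | 0 has moves (no moves)
LTS(Q): 4 reachable states
  n0 = a.(0\{c,d}\{a,b,d} | (0 | 0 + (0 + 0)) + (b.0 + (0 + 0) + 0 | 0 | d.0)) has moves --a--▸ n1
  n1 = 0\{c,d}\{a,b,d} | (0 | 0 + (0 + 0)) + (b.0 + (0 + 0) + 0 | 0 | d.0) has moves --b--▸ n2, --d--▸ n3
  n2 = 0 has moves (no moves)
  n3 = 0 | 0 | 0 has moves (no moves)
Coarsest stable partition (strong bisimilarity classes):
  B0 = {m0, n0}
  B1 = {m1, n1}
  B2 = {m2, m3, n2, n3}
m0 ∈ B0, n0 ∈ B0 → same block

P ~ Q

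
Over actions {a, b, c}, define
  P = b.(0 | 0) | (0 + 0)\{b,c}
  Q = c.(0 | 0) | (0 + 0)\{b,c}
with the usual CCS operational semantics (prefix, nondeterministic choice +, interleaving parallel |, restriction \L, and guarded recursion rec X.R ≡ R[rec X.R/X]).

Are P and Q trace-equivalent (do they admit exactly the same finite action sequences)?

Reachable graph of P (2 states):
  s0 = b.(0 | 0) | (0 + 0)\{b,c} :: ··b··> s1
  s1 = 0 | 0 | (0 + 0)\{b,c} :: ∅
Reachable graph of Q (2 states):
  t0 = c.(0 | 0) | (0 + 0)\{b,c} :: ··c··> t1
  t1 = 0 | 0 | (0 + 0)\{b,c} :: ∅
Run σ = ⟨b⟩ on P: start {s0}
  step 1 (b): {s1}
  P completes σ.
Run σ = ⟨b⟩ on Q: start {t0}
  step 1 (b): ∅ (Q stuck)

trace-distinct — witness ⟨b⟩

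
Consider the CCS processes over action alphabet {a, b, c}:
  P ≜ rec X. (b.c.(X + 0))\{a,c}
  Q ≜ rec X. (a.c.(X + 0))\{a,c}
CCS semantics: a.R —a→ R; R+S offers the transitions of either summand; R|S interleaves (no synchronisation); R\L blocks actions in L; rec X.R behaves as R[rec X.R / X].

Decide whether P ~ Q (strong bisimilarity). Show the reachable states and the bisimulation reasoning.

NO

Reachable graph of P (2 states):
  u0 = rec X. (b.c.(X + 0))\{a,c} → —b→ u1
  u1 = (c.((rec X. (b.c.(X + 0))\{a,c}) + 0))\{a,c} → ·
Reachable graph of Q (1 states):
  v0 = rec X. (a.c.(X + 0))\{a,c} → ·
Partition-refinement fixed point:
  B0 = {u0}
  B1 = {u1, v0}
u0 ∈ B0, v0 ∈ B1 → different blocks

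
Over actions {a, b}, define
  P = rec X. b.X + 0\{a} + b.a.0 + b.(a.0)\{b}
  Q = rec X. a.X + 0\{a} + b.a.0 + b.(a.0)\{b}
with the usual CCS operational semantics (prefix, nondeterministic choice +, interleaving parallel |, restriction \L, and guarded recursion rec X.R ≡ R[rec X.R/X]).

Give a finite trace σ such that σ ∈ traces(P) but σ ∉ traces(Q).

P's transition system — 5 states:
  p0 = rec X. b.X + 0\{a} + b.a.0 + b.(a.0)\{b} ⊢ -b-> p0, -b-> p1, -b-> p2
  p1 = (a.0)\{b} ⊢ -a-> p3
  p2 = a.0 ⊢ -a-> p4
  p3 = 0\{b} ⊢ ·
  p4 = 0 ⊢ ·
Q's transition system — 5 states:
  q0 = rec X. a.X + 0\{a} + b.a.0 + b.(a.0)\{b} ⊢ -a-> q0, -b-> q1, -b-> q2
  q1 = (a.0)\{b} ⊢ -a-> q3
  q2 = a.0 ⊢ -a-> q4
  q3 = 0\{b} ⊢ ·
  q4 = 0 ⊢ ·
Trace ⟨bb⟩ through P, begin at {p0}:
  after b @ step 1: {p0, p1, p2}
  after b @ step 2: {p0, p1, p2}
  — P admits the full trace.
Trace ⟨bb⟩ through Q, begin at {q0}:
  after b @ step 1: {q1, q2}
  after b @ step 2: no successor for Q

bb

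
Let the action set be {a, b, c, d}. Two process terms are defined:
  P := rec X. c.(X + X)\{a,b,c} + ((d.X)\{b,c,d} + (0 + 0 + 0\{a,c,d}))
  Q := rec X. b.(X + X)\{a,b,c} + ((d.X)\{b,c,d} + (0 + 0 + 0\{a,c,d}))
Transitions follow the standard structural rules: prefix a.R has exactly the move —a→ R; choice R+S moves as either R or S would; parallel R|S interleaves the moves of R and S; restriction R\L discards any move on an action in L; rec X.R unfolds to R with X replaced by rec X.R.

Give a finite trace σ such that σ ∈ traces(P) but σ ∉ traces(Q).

c

Reachable graph of P (2 states):
  s0 = rec X. c.(X + X)\{a,b,c} + ((d.X)\{b,c,d} + (0 + 0 + 0\{a,c,d})) | --c--▸ s1
  s1 = ((rec X. c.(X + X)\{a,b,c} + ((d.X)\{b,c,d} + (0 + 0 + 0\{a,c,d}))) + (rec X. c.(X + X)\{a,b,c} + ((d.X)\{b,c,d} + (0 + 0 + 0\{a,c,d}))))\{a,b,c} | stopped
Reachable graph of Q (2 states):
  t0 = rec X. b.(X + X)\{a,b,c} + ((d.X)\{b,c,d} + (0 + 0 + 0\{a,c,d})) | --b--▸ t1
  t1 = ((rec X. b.(X + X)\{a,b,c} + ((d.X)\{b,c,d} + (0 + 0 + 0\{a,c,d}))) + (rec X. b.(X + X)\{a,b,c} + ((d.X)\{b,c,d} + (0 + 0 + 0\{a,c,d}))))\{a,b,c} | stopped
Executing c from P (initial set {s0}):
  step 1 (c): {s1}
  P completes σ.
Executing c from Q (initial set {t0}):
  step 1 (c): ∅  — Q cannot continue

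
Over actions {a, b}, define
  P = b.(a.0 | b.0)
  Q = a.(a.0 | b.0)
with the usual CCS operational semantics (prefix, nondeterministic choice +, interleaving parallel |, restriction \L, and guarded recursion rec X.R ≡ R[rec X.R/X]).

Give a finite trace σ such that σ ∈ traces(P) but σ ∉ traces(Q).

b

LTS(P): 5 reachable states
  m0 = b.(a.0 | b.0) | --b--▸ m1
  m1 = a.0 | b.0 | --a--▸ m2, --b--▸ m3
  m2 = 0 | b.0 | --b--▸ m4
  m3 = a.0 | 0 | --a--▸ m4
  m4 = 0 | 0 | ·
LTS(Q): 5 reachable states
  n0 = a.(a.0 | b.0) | --a--▸ n1
  n1 = a.0 | b.0 | --a--▸ n2, --b--▸ n3
  n2 = 0 | b.0 | --b--▸ n4
  n3 = a.0 | 0 | --a--▸ n4
  n4 = 0 | 0 | ·
Executing b from P (initial set {m0}):
  step 1 (b): {m1}
  — P admits the full trace.
Executing b from Q (initial set {n0}):
  step 1 (b): ∅  — Q cannot continue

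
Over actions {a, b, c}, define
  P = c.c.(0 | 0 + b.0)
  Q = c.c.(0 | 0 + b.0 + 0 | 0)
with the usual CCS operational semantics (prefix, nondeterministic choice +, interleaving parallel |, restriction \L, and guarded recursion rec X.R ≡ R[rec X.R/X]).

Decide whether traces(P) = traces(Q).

traces(P) = traces(Q)

LTS(P): 4 reachable states
  s0 = c.c.(0 | 0 + b.0) | -c-> s1
  s1 = c.(0 | 0 + b.0) | -c-> s2
  s2 = 0 | 0 + b.0 | -b-> s3
  s3 = 0 | stopped
LTS(Q): 4 reachable states
  t0 = c.c.(0 | 0 + b.0 + 0 | 0) | -c-> t1
  t1 = c.(0 | 0 + b.0 + 0 | 0) | -c-> t2
  t2 = 0 | 0 + b.0 + 0 | 0 | -b-> t3
  t3 = 0 | stopped
Partition-refinement fixed point:
  B0 = {s0, t0}
  B1 = {s1, t1}
  B2 = {s2, t2}
  B3 = {s3, t3}
s0 ∈ B0, t0 ∈ B0 → same block
Bisimilar ⇒ trace-equivalent.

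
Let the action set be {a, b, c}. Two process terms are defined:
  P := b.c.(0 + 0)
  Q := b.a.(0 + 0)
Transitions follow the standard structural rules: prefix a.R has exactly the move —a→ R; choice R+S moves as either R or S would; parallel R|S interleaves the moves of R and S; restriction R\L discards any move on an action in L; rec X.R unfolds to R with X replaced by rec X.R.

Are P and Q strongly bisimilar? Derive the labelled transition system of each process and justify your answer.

Reachable graph of P (3 states):
  m0 = b.c.(0 + 0) :: ··b··> m1
  m1 = c.(0 + 0) :: ··c··> m2
  m2 = 0 + 0 :: (no moves)
Reachable graph of Q (3 states):
  n0 = b.a.(0 + 0) :: ··b··> n1
  n1 = a.(0 + 0) :: ··a··> n2
  n2 = 0 + 0 :: (no moves)
Partition-refinement fixed point:
  B0 = {m0}
  B1 = {m1}
  B2 = {m2, n2}
  B3 = {n0}
  B4 = {n1}
m0 ∈ B0, n0 ∈ B3 → different blocks

NO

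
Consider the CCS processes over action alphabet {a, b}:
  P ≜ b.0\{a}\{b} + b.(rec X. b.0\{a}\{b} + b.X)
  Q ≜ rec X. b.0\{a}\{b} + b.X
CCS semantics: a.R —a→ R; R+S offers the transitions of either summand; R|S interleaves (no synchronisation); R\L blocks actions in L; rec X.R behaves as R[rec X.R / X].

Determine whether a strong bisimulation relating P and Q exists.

P ~ Q

P's transition system — 3 states:
  s0 = b.0\{a}\{b} + b.(rec X. b.0\{a}\{b} + b.X) → -b-> s1, -b-> s2
  s1 = 0\{a}\{b} → ∅
  s2 = rec X. b.0\{a}\{b} + b.X → -b-> s1, -b-> s2
Q's transition system — 2 states:
  t0 = rec X. b.0\{a}\{b} + b.X → -b-> t0, -b-> t1
  t1 = 0\{a}\{b} → ∅
Bisimilarity quotient blocks:
  B0 = {s0, s2, t0}
  B1 = {s1, t1}
s0 ∈ B0, t0 ∈ B0 → same block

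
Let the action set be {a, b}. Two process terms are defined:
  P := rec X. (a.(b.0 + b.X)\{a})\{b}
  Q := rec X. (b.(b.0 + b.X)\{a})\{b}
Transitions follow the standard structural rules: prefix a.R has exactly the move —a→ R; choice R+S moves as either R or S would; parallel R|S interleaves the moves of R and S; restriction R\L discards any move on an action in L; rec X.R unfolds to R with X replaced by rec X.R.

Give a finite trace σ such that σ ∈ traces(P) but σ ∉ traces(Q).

a

P's transition system — 2 states:
  u0 = rec X. (a.(b.0 + b.X)\{a})\{b} has moves =a=> u1
  u1 = (b.0 + b.(rec X. (a.(b.0 + b.X)\{a})\{b}))\{a}\{b} has moves ∅
Q's transition system — 1 states:
  v0 = rec X. (b.(b.0 + b.X)\{a})\{b} has moves ∅
Executing a from P (initial set {u0}):
  [1] a ⇒ {u1}
  ✓ P
Executing a from Q (initial set {v0}):
  [1] a ⇒ ∅  — Q cannot continue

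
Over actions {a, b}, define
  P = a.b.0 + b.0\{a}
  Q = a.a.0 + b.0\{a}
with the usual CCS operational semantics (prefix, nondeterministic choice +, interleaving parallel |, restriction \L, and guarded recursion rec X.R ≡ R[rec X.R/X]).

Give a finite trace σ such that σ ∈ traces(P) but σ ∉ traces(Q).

ab

LTS(P): 4 reachable states
  p0 = a.b.0 + b.0\{a} has moves —a→ p1, —b→ p2
  p1 = b.0 has moves —b→ p3
  p2 = 0\{a} has moves stopped
  p3 = 0 has moves stopped
LTS(Q): 4 reachable states
  q0 = a.a.0 + b.0\{a} has moves —a→ q1, —b→ q2
  q1 = a.0 has moves —a→ q3
  q2 = 0\{a} has moves stopped
  q3 = 0 has moves stopped
Executing ab from P (initial set {p0}):
  [1] a ⇒ {p1}
  [2] b ⇒ {p3}
  — P admits the full trace.
Executing ab from Q (initial set {q0}):
  [1] a ⇒ {q1}
  [2] b ⇒ ∅ (Q stuck)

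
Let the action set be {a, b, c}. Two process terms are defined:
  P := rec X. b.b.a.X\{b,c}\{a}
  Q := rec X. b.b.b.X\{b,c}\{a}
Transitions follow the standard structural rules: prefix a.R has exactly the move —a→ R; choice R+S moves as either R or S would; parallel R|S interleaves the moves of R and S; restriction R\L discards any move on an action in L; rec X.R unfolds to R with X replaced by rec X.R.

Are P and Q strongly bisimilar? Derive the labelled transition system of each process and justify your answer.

LTS(P): 4 reachable states
  u0 = rec X. b.b.a.X\{b,c}\{a} | --b--▸ u1
  u1 = b.a.(rec X. b.b.a.X\{b,c}\{a})\{b,c}\{a} | --b--▸ u2
  u2 = a.(rec X. b.b.a.X\{b,c}\{a})\{b,c}\{a} | --a--▸ u3
  u3 = (rec X. b.b.a.X\{b,c}\{a})\{b,c}\{a} | ∅
LTS(Q): 4 reachable states
  v0 = rec X. b.b.b.X\{b,c}\{a} | --b--▸ v1
  v1 = b.b.(rec X. b.b.b.X\{b,c}\{a})\{b,c}\{a} | --b--▸ v2
  v2 = b.(rec X. b.b.b.X\{b,c}\{a})\{b,c}\{a} | --b--▸ v3
  v3 = (rec X. b.b.b.X\{b,c}\{a})\{b,c}\{a} | ∅
Coarsest stable partition (strong bisimilarity classes):
  B0 = {u0}
  B1 = {u1}
  B2 = {u2}
  B3 = {u3, v3}
  B4 = {v0}
  B5 = {v1}
  B6 = {v2}
u0 ∈ B0, v0 ∈ B4 → different blocks

P ≁ Q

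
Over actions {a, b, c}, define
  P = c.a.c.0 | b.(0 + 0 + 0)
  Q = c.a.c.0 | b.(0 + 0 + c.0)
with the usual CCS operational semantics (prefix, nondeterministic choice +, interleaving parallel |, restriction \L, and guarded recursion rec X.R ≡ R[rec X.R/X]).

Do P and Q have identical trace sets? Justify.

traces(P) ≠ traces(Q) — witness ⟨bcc⟩

P's transition system — 8 states:
  m0 = c.a.c.0 | b.(0 + 0 + 0) has moves =b=> m1, =c=> m2
  m1 = c.a.c.0 | (0 + 0 + 0) has moves =c=> m3
  m2 = a.c.0 | b.(0 + 0 + 0) has moves =a=> m4, =b=> m3
  m3 = a.c.0 | (0 + 0 + 0) has moves =a=> m5
  m4 = c.0 | b.(0 + 0 + 0) has moves =b=> m5, =c=> m6
  m5 = c.0 | (0 + 0 + 0) has moves =c=> m7
  m6 = 0 | b.(0 + 0 + 0) has moves =b=> m7
  m7 = 0 | (0 + 0 + 0) has moves ·
Q's transition system — 12 states:
  n0 = c.a.c.0 | b.(0 + 0 + c.0) has moves =b=> n1, =c=> n2
  n1 = c.a.c.0 | (0 + 0 + c.0) has moves =c=> n3, =c=> n4
  n2 = a.c.0 | b.(0 + 0 + c.0) has moves =a=> n5, =b=> n3
  n3 = a.c.0 | (0 + 0 + c.0) has moves =a=> n6, =c=> n7
  n4 = c.a.c.0 | 0 has moves =c=> n7
  n5 = c.0 | b.(0 + 0 + c.0) has moves =b=> n6, =c=> n8
  n6 = c.0 | (0 + 0 + c.0) has moves =c=> n10, =c=> n9
  n7 = a.c.0 | 0 has moves =a=> n10
  n8 = 0 | b.(0 + 0 + c.0) has moves =b=> n9
  n9 = 0 | (0 + 0 + c.0) has moves =c=> n11
  n10 = c.0 | 0 has moves =c=> n11
  n11 = 0 | 0 has moves ·
Trace ⟨bcc⟩ through Q, begin at {n0}:
  [1] b ⇒ {n1}
  [2] c ⇒ {n3, n4}
  [3] c ⇒ {n7}
  Q completes σ.
Trace ⟨bcc⟩ through P, begin at {m0}:
  [1] b ⇒ {m1}
  [2] c ⇒ {m3}
  [3] c ⇒ no successor for P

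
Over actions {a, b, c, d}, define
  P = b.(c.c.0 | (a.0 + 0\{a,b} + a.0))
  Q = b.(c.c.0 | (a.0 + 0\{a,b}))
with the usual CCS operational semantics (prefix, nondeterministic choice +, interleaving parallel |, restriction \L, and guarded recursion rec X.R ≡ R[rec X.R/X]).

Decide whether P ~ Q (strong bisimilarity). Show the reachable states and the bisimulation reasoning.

Reachable graph of P (7 states):
  u0 = b.(c.c.0 | (a.0 + 0\{a,b} + a.0)) :: =b=> u1
  u1 = c.c.0 | (a.0 + 0\{a,b} + a.0) :: =a=> u2, =c=> u3
  u2 = c.c.0 | 0 :: =c=> u4
  u3 = c.0 | (a.0 + 0\{a,b} + a.0) :: =a=> u4, =c=> u5
  u4 = c.0 | 0 :: =c=> u6
  u5 = 0 | (a.0 + 0\{a,b} + a.0) :: =a=> u6
  u6 = 0 | 0 :: deadlocked
Reachable graph of Q (7 states):
  v0 = b.(c.c.0 | (a.0 + 0\{a,b})) :: =b=> v1
  v1 = c.c.0 | (a.0 + 0\{a,b}) :: =a=> v2, =c=> v3
  v2 = c.c.0 | 0 :: =c=> v4
  v3 = c.0 | (a.0 + 0\{a,b}) :: =a=> v4, =c=> v5
  v4 = c.0 | 0 :: =c=> v6
  v5 = 0 | (a.0 + 0\{a,b}) :: =a=> v6
  v6 = 0 | 0 :: deadlocked
Coarsest stable partition (strong bisimilarity classes):
  B0 = {u0, v0}
  B1 = {u1, v1}
  B2 = {u3, v3}
  B3 = {u4, v4}
  B4 = {u6, v6}
  B5 = {u5, v5}
  B6 = {u2, v2}
u0 ∈ B0, v0 ∈ B0 → same block

bisimilar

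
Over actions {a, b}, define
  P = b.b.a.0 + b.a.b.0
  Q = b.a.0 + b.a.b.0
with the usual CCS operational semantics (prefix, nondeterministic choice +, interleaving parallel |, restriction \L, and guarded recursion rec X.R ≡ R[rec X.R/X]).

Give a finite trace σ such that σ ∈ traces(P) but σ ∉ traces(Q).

bb

LTS(P): 6 reachable states
  m0 = b.b.a.0 + b.a.b.0 → ··b··> m1, ··b··> m2
  m1 = a.b.0 → ··a··> m3
  m2 = b.a.0 → ··b··> m4
  m3 = b.0 → ··b··> m5
  m4 = a.0 → ··a··> m5
  m5 = 0 → ·
LTS(Q): 5 reachable states
  n0 = b.a.0 + b.a.b.0 → ··b··> n1, ··b··> n2
  n1 = a.0 → ··a··> n3
  n2 = a.b.0 → ··a··> n4
  n3 = 0 → ·
  n4 = b.0 → ··b··> n3
Run σ = ⟨bb⟩ on P: start {m0}
  after b @ step 1: {m1, m2}
  after b @ step 2: {m4}
  P completes σ.
Run σ = ⟨bb⟩ on Q: start {n0}
  after b @ step 1: {n1, n2}
  after b @ step 2: ∅ (Q stuck)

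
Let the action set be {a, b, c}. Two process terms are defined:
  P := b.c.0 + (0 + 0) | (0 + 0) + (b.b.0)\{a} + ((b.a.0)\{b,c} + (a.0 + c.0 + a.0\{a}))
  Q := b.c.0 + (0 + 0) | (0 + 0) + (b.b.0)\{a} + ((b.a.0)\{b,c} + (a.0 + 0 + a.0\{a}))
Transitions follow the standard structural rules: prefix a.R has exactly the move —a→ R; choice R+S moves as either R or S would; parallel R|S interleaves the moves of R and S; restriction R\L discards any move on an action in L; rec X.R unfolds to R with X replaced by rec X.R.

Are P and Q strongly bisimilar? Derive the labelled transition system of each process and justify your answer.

not bisimilar

Reachable graph of P (5 states):
  p0 = b.c.0 + (0 + 0) | (0 + 0) + (b.b.0)\{a} + ((b.a.0)\{b,c} + (a.0 + c.0 + a.0\{a})) has moves --a--▸ p1, --a--▸ p2, --b--▸ p3, --b--▸ p4, --c--▸ p1
  p1 = 0 has moves ∅
  p2 = 0\{a} has moves ∅
  p3 = (b.0)\{a} has moves --b--▸ p2
  p4 = c.0 has moves --c--▸ p1
Reachable graph of Q (5 states):
  q0 = b.c.0 + (0 + 0) | (0 + 0) + (b.b.0)\{a} + ((b.a.0)\{b,c} + (a.0 + 0 + a.0\{a})) has moves --a--▸ q1, --a--▸ q2, --b--▸ q3, --b--▸ q4
  q1 = 0 has moves ∅
  q2 = 0\{a} has moves ∅
  q3 = (b.0)\{a} has moves --b--▸ q2
  q4 = c.0 has moves --c--▸ q1
Coarsest stable partition (strong bisimilarity classes):
  B0 = {p0}
  B1 = {p1, p2, q1, q2}
  B2 = {p4, q4}
  B3 = {p3, q3}
  B4 = {q0}
p0 ∈ B0, q0 ∈ B4 → different blocks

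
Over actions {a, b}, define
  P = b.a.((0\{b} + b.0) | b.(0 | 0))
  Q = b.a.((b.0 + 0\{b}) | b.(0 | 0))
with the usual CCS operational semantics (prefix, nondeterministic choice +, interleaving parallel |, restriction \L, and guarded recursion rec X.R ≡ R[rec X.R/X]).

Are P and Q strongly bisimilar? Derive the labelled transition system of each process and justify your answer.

P's transition system — 6 states:
  m0 = b.a.((0\{b} + b.0) | b.(0 | 0)) has moves -b-> m1
  m1 = a.((0\{b} + b.0) | b.(0 | 0)) has moves -a-> m2
  m2 = (0\{b} + b.0) | b.(0 | 0) has moves -b-> m3, -b-> m4
  m3 = (0\{b} + b.0) | (0 | 0) has moves -b-> m5
  m4 = 0 | b.(0 | 0) has moves -b-> m5
  m5 = 0 | (0 | 0) has moves deadlocked
Q's transition system — 6 states:
  n0 = b.a.((b.0 + 0\{b}) | b.(0 | 0)) has moves -b-> n1
  n1 = a.((b.0 + 0\{b}) | b.(0 | 0)) has moves -a-> n2
  n2 = (b.0 + 0\{b}) | b.(0 | 0) has moves -b-> n3, -b-> n4
  n3 = (b.0 + 0\{b}) | (0 | 0) has moves -b-> n5
  n4 = 0 | b.(0 | 0) has moves -b-> n5
  n5 = 0 | (0 | 0) has moves deadlocked
Coarsest stable partition (strong bisimilarity classes):
  B0 = {m0, n0}
  B1 = {m1, n1}
  B2 = {m2, n2}
  B3 = {m3, m4, n3, n4}
  B4 = {m5, n5}
m0 ∈ B0, n0 ∈ B0 → same block

YES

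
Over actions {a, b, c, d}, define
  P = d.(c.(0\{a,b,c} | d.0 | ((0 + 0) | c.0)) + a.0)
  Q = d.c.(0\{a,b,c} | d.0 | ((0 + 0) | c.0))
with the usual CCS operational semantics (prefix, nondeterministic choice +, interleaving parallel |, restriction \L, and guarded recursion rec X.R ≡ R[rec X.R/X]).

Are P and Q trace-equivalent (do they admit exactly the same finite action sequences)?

NO — witness ⟨da⟩

Reachable graph of P (7 states):
  s0 = d.(c.(0\{a,b,c} | d.0 | ((0 + 0) | c.0)) + a.0) | -d-> s1
  s1 = c.(0\{a,b,c} | d.0 | ((0 + 0) | c.0)) + a.0 | -a-> s2, -c-> s3
  s2 = 0 | deadlocked
  s3 = 0\{a,b,c} | d.0 | ((0 + 0) | c.0) | -c-> s4, -d-> s5
  s4 = 0\{a,b,c} | d.0 | ((0 + 0) | 0) | -d-> s6
  s5 = 0\{a,b,c} | 0 | ((0 + 0) | c.0) | -c-> s6
  s6 = 0\{a,b,c} | 0 | ((0 + 0) | 0) | deadlocked
Reachable graph of Q (6 states):
  t0 = d.c.(0\{a,b,c} | d.0 | ((0 + 0) | c.0)) | -d-> t1
  t1 = c.(0\{a,b,c} | d.0 | ((0 + 0) | c.0)) | -c-> t2
  t2 = 0\{a,b,c} | d.0 | ((0 + 0) | c.0) | -c-> t3, -d-> t4
  t3 = 0\{a,b,c} | d.0 | ((0 + 0) | 0) | -d-> t5
  t4 = 0\{a,b,c} | 0 | ((0 + 0) | c.0) | -c-> t5
  t5 = 0\{a,b,c} | 0 | ((0 + 0) | 0) | deadlocked
Run σ = ⟨da⟩ on P: start {s0}
  step 1 (d): {s1}
  step 2 (a): {s2}
  P completes σ.
Run σ = ⟨da⟩ on Q: start {t0}
  step 1 (d): {t1}
  step 2 (a): ∅  — Q cannot continue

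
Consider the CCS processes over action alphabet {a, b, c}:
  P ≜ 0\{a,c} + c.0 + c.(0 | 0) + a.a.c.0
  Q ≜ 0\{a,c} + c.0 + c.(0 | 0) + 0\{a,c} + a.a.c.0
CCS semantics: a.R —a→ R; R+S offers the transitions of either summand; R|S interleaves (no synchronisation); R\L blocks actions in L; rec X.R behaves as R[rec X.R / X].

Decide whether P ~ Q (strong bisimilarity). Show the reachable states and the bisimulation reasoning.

P's transition system — 5 states:
  u0 = 0\{a,c} + c.0 + c.(0 | 0) + a.a.c.0 :: —a→ u1, —c→ u2, —c→ u3
  u1 = a.c.0 :: —a→ u4
  u2 = 0 :: deadlocked
  u3 = 0 | 0 :: deadlocked
  u4 = c.0 :: —c→ u2
Q's transition system — 5 states:
  v0 = 0\{a,c} + c.0 + c.(0 | 0) + 0\{a,c} + a.a.c.0 :: —a→ v1, —c→ v2, —c→ v3
  v1 = a.c.0 :: —a→ v4
  v2 = 0 :: deadlocked
  v3 = 0 | 0 :: deadlocked
  v4 = c.0 :: —c→ v2
Bisimilarity quotient blocks:
  B0 = {u0, v0}
  B1 = {u1, v1}
  B2 = {u4, v4}
  B3 = {u2, u3, v2, v3}
u0 ∈ B0, v0 ∈ B0 → same block

bisimilar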